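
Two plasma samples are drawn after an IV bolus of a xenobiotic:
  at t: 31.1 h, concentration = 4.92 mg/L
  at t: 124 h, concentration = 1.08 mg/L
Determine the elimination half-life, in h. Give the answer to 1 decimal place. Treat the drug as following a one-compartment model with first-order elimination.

k = ln(C₁/C₂) / (t₂ − t₁) = ln(4.92/1.08) / (124 − 31.1)
  = 1.516 / 92.90 = 0.01632 h⁻¹
t½ = ln2 / k = 0.693147 / 0.01632 = 42.47 h

42.5 h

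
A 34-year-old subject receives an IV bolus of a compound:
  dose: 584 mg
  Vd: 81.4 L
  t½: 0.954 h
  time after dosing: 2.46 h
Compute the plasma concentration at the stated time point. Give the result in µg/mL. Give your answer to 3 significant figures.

1.20 µg/mL

C₀ = Dose / Vd = 584.0 / 81.4 = 7.174 mg/L
k = ln2 / t½ = 0.693147 / 0.954 = 0.7266 h⁻¹
C = C₀ · e^(−k·t) = 7.174 × e^(−0.7266 × 2.46)
  = 7.174 × 0.1674 = 1.201 mg/L
(1.201 mg/L = 1.201 µg/mL)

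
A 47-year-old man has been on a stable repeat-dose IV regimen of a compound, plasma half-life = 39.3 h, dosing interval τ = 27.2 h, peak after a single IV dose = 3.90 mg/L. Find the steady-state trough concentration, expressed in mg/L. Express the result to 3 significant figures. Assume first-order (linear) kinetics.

6.33 mg/L

k = ln2 / t½ = 0.693147 / 39.3 = 0.01764 h⁻¹
e^(−kτ) = e^(−0.01764 × 27.2) = 0.6189
Accumulation ratio R = 1 / (1 − e^(−kτ)) = 1 / (1 − 0.6189) = 2.624
Steady-state trough = C₀ × R × e^(−kτ) = 3.90 × 2.624 × 0.6189 = 6.334 mg/L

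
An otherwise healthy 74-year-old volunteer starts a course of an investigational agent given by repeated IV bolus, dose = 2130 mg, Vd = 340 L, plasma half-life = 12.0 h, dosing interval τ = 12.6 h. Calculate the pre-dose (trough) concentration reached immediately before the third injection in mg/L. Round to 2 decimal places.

4.49 mg/L

C₀ per dose = Dose / Vd = 2130 / 340 = 6.265 mg/L
k = ln2 / t½ = 0.693147 / 12.0 = 0.05776 h⁻¹
Fraction remaining after one interval: r = e^(−kτ) = e^(−0.05776 × 12.6) = 0.4830
Before dose 3, 2 doses have been given (aged 1τ, 2τ).
C_trough = C₀ × (r + r²) = 6.265 × (0.4830 + 0.2333) = 4.488 mg/L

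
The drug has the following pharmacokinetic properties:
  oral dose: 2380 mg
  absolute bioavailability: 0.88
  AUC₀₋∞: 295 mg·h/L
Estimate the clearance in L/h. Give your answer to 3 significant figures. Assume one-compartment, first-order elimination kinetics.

7.10 L/h

CL = F·Dose / AUC = 0.88 × 2380 / 295 = 7.100 L/h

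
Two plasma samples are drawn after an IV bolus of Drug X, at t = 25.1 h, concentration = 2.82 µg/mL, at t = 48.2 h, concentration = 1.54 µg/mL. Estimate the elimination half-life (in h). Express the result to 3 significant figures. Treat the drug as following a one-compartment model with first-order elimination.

k = ln(C₁/C₂) / (t₂ − t₁) = ln(2.82/1.54) / (48.2 − 25.1)
  = 0.6050 / 23.10 = 0.02619 h⁻¹
t½ = ln2 / k = 0.693147 / 0.02619 = 26.47 h

26.5 h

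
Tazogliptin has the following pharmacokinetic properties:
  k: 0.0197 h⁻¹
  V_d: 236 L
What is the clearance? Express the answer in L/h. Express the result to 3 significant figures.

4.65 L/h

CL = k × Vd = 0.0197 × 236 = 4.649 L/h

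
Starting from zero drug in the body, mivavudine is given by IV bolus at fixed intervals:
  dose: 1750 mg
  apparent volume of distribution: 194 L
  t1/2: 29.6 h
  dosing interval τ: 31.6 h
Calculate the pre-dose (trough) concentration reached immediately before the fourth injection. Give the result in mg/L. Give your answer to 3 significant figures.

7.34 mg/L

C₀ per dose = Dose / Vd = 1750 / 194 = 9.021 mg/L
k = ln2 / t½ = 0.693147 / 29.6 = 0.02342 h⁻¹
Fraction remaining after one interval: r = e^(−kτ) = e^(−0.02342 × 31.6) = 0.4771
Before dose 4, 3 doses have been given (aged 1τ, 2τ, 3τ).
C_trough = C₀ × (r + r² + … + r^3) = C₀ × r(1−r^3)/(1−r)
        = 9.021 × 0.4771 × (1 − 0.1086) / (1 − 0.4771) = 7.337 mg/L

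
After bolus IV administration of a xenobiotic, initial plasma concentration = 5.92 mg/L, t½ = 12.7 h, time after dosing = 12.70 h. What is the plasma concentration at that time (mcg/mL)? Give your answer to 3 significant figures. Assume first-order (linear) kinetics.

k = ln2 / t½ = 0.693147 / 12.7 = 0.05458 h⁻¹
t / t½ = 12.70 / 12.7 = 1 half-lives
C = C₀ × (1/2)^1 = 5.920 × 0.5000 = 2.960 mg/L
(2.960 mg/L = 2.960 mcg/mL)

2.96 mcg/mL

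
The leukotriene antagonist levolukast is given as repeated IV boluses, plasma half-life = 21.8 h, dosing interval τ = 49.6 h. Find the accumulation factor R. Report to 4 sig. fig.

1.260

k = ln2 / t½ = 0.693147 / 21.8 = 0.03180 h⁻¹
e^(−kτ) = e^(−0.03180 × 49.6) = 0.2065
Accumulation ratio R = 1 / (1 − e^(−kτ)) = 1 / (1 − 0.2065) = 1.260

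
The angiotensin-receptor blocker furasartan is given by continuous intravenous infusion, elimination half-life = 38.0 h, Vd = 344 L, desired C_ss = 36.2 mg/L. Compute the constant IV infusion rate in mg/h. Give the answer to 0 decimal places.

k = ln2 / t½ = 0.693147 / 38.0 = 0.01824 h⁻¹
CL = k × Vd = 0.01824 × 344 = 6.275 L/h
At steady state, infusion rate R₀ = Css × CL = 36.2 × 6.275 = 227.2 mg/h

227 mg/h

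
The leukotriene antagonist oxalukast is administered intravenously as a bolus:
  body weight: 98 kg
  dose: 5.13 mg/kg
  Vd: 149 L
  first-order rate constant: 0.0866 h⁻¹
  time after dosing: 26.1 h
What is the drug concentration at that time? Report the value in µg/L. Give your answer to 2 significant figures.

350 µg/L

Total dose = 5.13 × 98 = 502.7 mg
C₀ = Dose / Vd = 502.7 / 149 = 3.374 mg/L
C = C₀ · e^(−k·t) = 3.374 × e^(−0.08660 × 26.1)
  = 3.374 × 0.1043 = 0.3519 mg/L
Convert: 0.3519 mg/L × 1000 = 351.9 µg/L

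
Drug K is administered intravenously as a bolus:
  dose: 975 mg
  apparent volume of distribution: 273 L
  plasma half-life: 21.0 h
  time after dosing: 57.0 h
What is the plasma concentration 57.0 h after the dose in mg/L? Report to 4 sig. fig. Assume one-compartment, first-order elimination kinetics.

C₀ = Dose / Vd = 975.0 / 273 = 3.571 mg/L
k = ln2 / t½ = 0.693147 / 21.0 = 0.03301 h⁻¹
C = C₀ · e^(−k·t) = 3.571 × e^(−0.03301 × 57.0)
  = 3.571 × 0.1524 = 0.5442 mg/L

0.5442 mg/L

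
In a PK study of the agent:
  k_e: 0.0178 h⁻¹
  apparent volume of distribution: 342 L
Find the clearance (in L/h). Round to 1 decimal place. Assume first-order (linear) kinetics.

CL = k × Vd = 0.0178 × 342 = 6.088 L/h

6.1 L/h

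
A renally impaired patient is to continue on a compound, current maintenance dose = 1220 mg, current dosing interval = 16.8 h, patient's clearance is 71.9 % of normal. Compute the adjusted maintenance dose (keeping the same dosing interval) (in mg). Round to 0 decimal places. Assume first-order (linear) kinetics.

877 mg

To keep the same average steady-state level, dosing rate must scale with clearance.
CL ratio = 71.9 / 100 = 0.7190
New dose (same interval) = 1220 × 0.7190 = 877.2 mg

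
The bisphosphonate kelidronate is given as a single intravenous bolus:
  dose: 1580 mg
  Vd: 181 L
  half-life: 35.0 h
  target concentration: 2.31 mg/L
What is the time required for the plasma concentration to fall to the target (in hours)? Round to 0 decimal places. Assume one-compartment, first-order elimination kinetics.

C₀ = Dose / Vd = 1580 / 181 = 8.729 mg/L
k = ln2 / t½ = 0.693147 / 35.0 = 0.01980 h⁻¹
t = ln(C₀ / C) / k = ln(8.729 / 2.31) / 0.01980
  = ln(3.779) / 0.01980 = 1.329 / 0.01980 = 67.12 h

67 h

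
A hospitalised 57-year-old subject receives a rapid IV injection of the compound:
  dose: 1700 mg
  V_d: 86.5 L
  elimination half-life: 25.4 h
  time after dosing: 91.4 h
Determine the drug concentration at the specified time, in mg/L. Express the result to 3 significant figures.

1.62 mg/L

C₀ = Dose / Vd = 1700 / 86.5 = 19.65 mg/L
k = ln2 / t½ = 0.693147 / 25.4 = 0.02729 h⁻¹
C = C₀ · e^(−k·t) = 19.65 × e^(−0.02729 × 91.4)
  = 19.65 × 0.08255 = 1.622 mg/L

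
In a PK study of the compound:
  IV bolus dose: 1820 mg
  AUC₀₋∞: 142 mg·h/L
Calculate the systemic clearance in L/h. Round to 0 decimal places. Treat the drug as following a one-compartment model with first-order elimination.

13 L/h

CL = Dose / AUC = 1820 / 142 = 12.82 L/h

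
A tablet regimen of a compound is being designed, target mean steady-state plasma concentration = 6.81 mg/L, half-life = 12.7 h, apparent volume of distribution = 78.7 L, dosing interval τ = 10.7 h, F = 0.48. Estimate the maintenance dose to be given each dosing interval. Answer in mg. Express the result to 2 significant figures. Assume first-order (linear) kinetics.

k = ln2 / t½ = 0.693147 / 12.7 = 0.05458 h⁻¹
CL = k × Vd = 0.05458 × 78.7 = 4.295 L/h
At steady state, F × (Dose/τ) = Css × CL.
Dose = Css × CL × τ / F = 6.81 × 4.295 × 10.7 / 0.48 = 652.0 mg

650 mg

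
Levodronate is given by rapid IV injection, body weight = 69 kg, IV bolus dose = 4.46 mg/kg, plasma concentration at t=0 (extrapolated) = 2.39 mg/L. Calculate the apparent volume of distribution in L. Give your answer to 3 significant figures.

Dose = 4.46 × 69 = 307.7 mg
Vd = Dose / C₀ = 307.7 / 2.39 = 128.7 L

129 L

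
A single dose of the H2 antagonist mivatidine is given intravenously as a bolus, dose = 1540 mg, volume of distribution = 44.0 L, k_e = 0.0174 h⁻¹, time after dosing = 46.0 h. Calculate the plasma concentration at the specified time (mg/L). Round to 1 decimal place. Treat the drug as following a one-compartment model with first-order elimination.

C₀ = Dose / Vd = 1540 / 44.0 = 35.00 mg/L
C = C₀ · e^(−k·t) = 35.00 × e^(−0.01740 × 46.0)
  = 35.00 × 0.4491 = 15.72 mg/L

15.7 mg/L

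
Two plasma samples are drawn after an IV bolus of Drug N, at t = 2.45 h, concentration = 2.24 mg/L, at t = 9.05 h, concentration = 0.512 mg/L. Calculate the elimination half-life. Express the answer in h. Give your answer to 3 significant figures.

k = ln(C₁/C₂) / (t₂ − t₁) = ln(2.24/0.512) / (9.05 − 2.45)
  = 1.476 / 6.600 = 0.2236 h⁻¹
t½ = ln2 / k = 0.693147 / 0.2236 = 3.100 h

3.10 h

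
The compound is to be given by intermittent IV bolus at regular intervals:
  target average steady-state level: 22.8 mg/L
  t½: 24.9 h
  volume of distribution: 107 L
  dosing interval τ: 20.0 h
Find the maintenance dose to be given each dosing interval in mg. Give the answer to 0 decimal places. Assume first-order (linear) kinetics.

1358 mg

k = ln2 / t½ = 0.693147 / 24.9 = 0.02784 h⁻¹
CL = k × Vd = 0.02784 × 107 = 2.979 L/h
At steady state, Dose/τ = Css × CL.
Dose = Css × CL × τ = 22.8 × 2.979 × 20.0 = 1358 mg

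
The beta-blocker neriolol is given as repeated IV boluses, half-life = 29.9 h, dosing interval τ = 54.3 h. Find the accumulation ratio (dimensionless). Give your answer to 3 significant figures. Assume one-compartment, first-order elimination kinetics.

1.40

k = ln2 / t½ = 0.693147 / 29.9 = 0.02318 h⁻¹
e^(−kτ) = e^(−0.02318 × 54.3) = 0.2840
Accumulation ratio R = 1 / (1 − e^(−kτ)) = 1 / (1 − 0.2840) = 1.397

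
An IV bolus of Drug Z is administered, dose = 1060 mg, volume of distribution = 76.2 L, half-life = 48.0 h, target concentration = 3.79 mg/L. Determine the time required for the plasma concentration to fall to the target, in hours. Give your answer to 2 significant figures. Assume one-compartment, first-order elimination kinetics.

C₀ = Dose / Vd = 1060 / 76.2 = 13.91 mg/L
k = ln2 / t½ = 0.693147 / 48.0 = 0.01444 h⁻¹
t = ln(C₀ / C) / k = ln(13.91 / 3.79) / 0.01444
  = ln(3.670) / 0.01444 = 1.300 / 0.01444 = 90.03 h

90 h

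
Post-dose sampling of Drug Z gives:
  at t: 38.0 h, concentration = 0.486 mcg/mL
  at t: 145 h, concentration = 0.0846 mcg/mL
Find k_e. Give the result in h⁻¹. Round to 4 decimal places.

k = ln(C₁/C₂) / (t₂ − t₁) = ln(0.486/0.0846) / (145 − 38.0)
  = 1.748 / 107.0 = 0.01634 h⁻¹

0.0163 h⁻¹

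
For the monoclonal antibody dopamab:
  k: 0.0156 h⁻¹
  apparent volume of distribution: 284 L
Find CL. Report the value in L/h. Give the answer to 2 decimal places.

4.43 L/h

CL = k × Vd = 0.0156 × 284 = 4.430 L/h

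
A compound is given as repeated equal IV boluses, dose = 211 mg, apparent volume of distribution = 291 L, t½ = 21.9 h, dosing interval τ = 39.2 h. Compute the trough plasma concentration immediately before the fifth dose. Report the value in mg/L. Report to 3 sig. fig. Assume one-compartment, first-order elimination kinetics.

C₀ per dose = Dose / Vd = 211 / 291 = 0.7251 mg/L
k = ln2 / t½ = 0.693147 / 21.9 = 0.03165 h⁻¹
Fraction remaining after one interval: r = e^(−kτ) = e^(−0.03165 × 39.2) = 0.2892
Before dose 5, 4 doses have been given (aged 1τ, 2τ, 3τ, 4τ).
C_trough = C₀ × (r + r² + … + r^4) = C₀ × r(1−r^4)/(1−r)
        = 0.7251 × 0.2892 × (1 − 0.006995) / (1 − 0.2892) = 0.2930 mg/L

0.293 mg/L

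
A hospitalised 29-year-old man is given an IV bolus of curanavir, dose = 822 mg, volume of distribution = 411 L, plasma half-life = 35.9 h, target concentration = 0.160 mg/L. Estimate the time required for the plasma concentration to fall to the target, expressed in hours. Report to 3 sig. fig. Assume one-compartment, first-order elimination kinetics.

C₀ = Dose / Vd = 822.0 / 411 = 2.000 mg/L
k = ln2 / t½ = 0.693147 / 35.9 = 0.01931 h⁻¹
t = ln(C₀ / C) / k = ln(2.000 / 0.160) / 0.01931
  = ln(12.50) / 0.01931 = 2.526 / 0.01931 = 130.8 h

131 h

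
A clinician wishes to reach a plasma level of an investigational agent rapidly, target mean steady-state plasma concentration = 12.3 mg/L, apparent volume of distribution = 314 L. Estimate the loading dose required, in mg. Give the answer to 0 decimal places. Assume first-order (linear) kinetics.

LD = Css × Vd = 12.3 × 314 = 3862 mg

3862 mg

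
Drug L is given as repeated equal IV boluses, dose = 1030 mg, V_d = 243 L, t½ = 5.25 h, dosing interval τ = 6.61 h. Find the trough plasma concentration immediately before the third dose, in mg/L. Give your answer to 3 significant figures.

C₀ per dose = Dose / Vd = 1030 / 243 = 4.239 mg/L
k = ln2 / t½ = 0.693147 / 5.25 = 0.1320 h⁻¹
Fraction remaining after one interval: r = e^(−kτ) = e^(−0.1320 × 6.61) = 0.4179
Before dose 3, 2 doses have been given (aged 1τ, 2τ).
C_trough = C₀ × (r + r²) = 4.239 × (0.4179 + 0.1746) = 2.512 mg/L

2.51 mg/L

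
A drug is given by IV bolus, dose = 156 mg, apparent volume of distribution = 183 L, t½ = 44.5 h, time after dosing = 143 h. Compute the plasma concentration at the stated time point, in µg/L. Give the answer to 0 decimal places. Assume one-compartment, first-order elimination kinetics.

C₀ = Dose / Vd = 156.0 / 183 = 0.8525 mg/L
k = ln2 / t½ = 0.693147 / 44.5 = 0.01558 h⁻¹
C = C₀ · e^(−k·t) = 0.8525 × e^(−0.01558 × 143)
  = 0.8525 × 0.1078 = 0.09190 mg/L
Convert: 0.09190 mg/L × 1000 = 91.90 µg/L

92 µg/L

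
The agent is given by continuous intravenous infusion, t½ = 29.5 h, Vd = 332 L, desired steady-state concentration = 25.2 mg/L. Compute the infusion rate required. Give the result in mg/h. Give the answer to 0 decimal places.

k = ln2 / t½ = 0.693147 / 29.5 = 0.02350 h⁻¹
CL = k × Vd = 0.02350 × 332 = 7.802 L/h
At steady state, infusion rate R₀ = Css × CL = 25.2 × 7.802 = 196.6 mg/h

197 mg/h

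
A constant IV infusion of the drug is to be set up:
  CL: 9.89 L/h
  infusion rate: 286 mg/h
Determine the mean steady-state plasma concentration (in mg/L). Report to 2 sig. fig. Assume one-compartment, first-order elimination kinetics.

29 mg/L

At steady state Css = R₀ / CL = 286 / 9.890 = 28.92 mg/L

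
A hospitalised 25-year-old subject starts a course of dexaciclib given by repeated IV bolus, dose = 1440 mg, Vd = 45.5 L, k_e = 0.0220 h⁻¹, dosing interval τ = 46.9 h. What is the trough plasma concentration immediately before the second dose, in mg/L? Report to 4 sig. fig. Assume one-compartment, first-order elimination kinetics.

C₀ per dose = Dose / Vd = 1440 / 45.5 = 31.65 mg/L
Fraction remaining after one interval: r = e^(−kτ) = e^(−0.02200 × 46.9) = 0.3564
Before dose 2, 1 dose has been given (aged 1τ).
C_trough = C₀ × r = 31.65 × 0.3564 = 11.28 mg/L

11.28 mg/L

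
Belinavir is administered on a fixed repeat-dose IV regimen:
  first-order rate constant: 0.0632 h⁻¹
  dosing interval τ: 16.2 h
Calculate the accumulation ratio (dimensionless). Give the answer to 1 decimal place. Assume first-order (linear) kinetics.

1.6

e^(−kτ) = e^(−0.06320 × 16.2) = 0.3592
Accumulation ratio R = 1 / (1 − e^(−kτ)) = 1 / (1 − 0.3592) = 1.561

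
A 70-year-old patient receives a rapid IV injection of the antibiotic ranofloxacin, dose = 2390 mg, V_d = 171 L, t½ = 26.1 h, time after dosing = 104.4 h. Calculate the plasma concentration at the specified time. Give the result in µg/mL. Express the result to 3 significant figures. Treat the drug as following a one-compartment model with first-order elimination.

C₀ = Dose / Vd = 2390 / 171 = 13.98 mg/L
k = ln2 / t½ = 0.693147 / 26.1 = 0.02656 h⁻¹
t / t½ = 104.4 / 26.1 = 4 half-lives
C = C₀ × (1/2)^4 = 13.98 × 0.06250 = 0.8738 mg/L
(0.8738 mg/L = 0.8738 µg/mL)

0.874 µg/mL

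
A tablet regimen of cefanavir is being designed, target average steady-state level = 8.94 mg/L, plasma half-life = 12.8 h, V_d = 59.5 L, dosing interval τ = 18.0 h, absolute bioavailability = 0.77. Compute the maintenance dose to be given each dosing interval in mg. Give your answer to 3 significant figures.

k = ln2 / t½ = 0.693147 / 12.8 = 0.05415 h⁻¹
CL = k × Vd = 0.05415 × 59.5 = 3.222 L/h
At steady state, F × (Dose/τ) = Css × CL.
Dose = Css × CL × τ / F = 8.94 × 3.222 × 18.0 / 0.77 = 673.4 mg

673 mg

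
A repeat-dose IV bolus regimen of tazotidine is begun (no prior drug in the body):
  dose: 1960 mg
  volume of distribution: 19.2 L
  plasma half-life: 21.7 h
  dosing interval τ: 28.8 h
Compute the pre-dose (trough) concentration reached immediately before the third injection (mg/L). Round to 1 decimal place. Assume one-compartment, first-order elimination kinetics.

C₀ per dose = Dose / Vd = 1960 / 19.2 = 102.1 mg/L
k = ln2 / t½ = 0.693147 / 21.7 = 0.03194 h⁻¹
Fraction remaining after one interval: r = e^(−kτ) = e^(−0.03194 × 28.8) = 0.3986
Before dose 3, 2 doses have been given (aged 1τ, 2τ).
C_trough = C₀ × (r + r²) = 102.1 × (0.3986 + 0.1589) = 56.92 mg/L

56.9 mg/L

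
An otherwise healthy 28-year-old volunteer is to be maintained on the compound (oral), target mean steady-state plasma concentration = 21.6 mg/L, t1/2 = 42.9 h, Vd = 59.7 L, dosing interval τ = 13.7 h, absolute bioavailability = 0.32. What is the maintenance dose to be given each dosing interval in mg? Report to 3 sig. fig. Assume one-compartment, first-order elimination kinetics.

892 mg

k = ln2 / t½ = 0.693147 / 42.9 = 0.01616 h⁻¹
CL = k × Vd = 0.01616 × 59.7 = 0.9648 L/h
At steady state, F × (Dose/τ) = Css × CL.
Dose = Css × CL × τ / F = 21.6 × 0.9648 × 13.7 / 0.32 = 892.2 mg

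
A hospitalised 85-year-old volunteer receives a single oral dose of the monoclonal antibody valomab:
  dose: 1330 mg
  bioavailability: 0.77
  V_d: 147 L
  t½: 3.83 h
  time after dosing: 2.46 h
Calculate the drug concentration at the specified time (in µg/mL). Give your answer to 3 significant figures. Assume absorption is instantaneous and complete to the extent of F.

Amount reaching circulation = F × Dose = 0.77 × 1330 = 1024 mg
C₀ = F·Dose / Vd = 1024 / 147 = 6.966 mg/L
k = ln2 / t½ = 0.693147 / 3.83 = 0.1810 h⁻¹
C = C₀ · e^(−k·t) = 6.966 × e^(−0.1810 × 2.46)
  = 6.966 × 0.6407 = 4.463 mg/L
(4.463 mg/L = 4.463 µg/mL)

4.46 µg/mL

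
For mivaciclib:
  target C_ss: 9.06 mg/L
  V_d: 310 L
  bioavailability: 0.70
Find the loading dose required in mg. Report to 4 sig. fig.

LD = Css × Vd / F = 9.06 × 310 / 0.70 = 4012 mg

4012 mg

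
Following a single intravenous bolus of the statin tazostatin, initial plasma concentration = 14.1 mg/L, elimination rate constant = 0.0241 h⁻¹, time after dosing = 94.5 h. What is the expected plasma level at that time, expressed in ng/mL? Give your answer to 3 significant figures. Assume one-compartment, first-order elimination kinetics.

1450 ng/mL

C = C₀ · e^(−k·t) = 14.10 × e^(−0.02410 × 94.5)
  = 14.10 × 0.1025 = 1.445 mg/L
Convert: 1.445 mg/L × 1000 = 1445 ng/mL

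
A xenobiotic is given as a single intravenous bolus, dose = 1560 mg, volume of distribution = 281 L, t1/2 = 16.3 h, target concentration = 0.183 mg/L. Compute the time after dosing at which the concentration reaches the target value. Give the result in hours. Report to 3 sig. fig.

80.2 h

C₀ = Dose / Vd = 1560 / 281 = 5.552 mg/L
k = ln2 / t½ = 0.693147 / 16.3 = 0.04252 h⁻¹
t = ln(C₀ / C) / k = ln(5.552 / 0.183) / 0.04252
  = ln(30.34) / 0.04252 = 3.412 / 0.04252 = 80.24 h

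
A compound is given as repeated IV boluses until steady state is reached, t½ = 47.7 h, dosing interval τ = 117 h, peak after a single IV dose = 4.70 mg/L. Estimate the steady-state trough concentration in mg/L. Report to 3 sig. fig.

k = ln2 / t½ = 0.693147 / 47.7 = 0.01453 h⁻¹
e^(−kτ) = e^(−0.01453 × 117) = 0.1827
Accumulation ratio R = 1 / (1 − e^(−kτ)) = 1 / (1 − 0.1827) = 1.224
Steady-state trough = C₀ × R × e^(−kτ) = 4.70 × 1.224 × 0.1827 = 1.051 mg/L

1.05 mg/L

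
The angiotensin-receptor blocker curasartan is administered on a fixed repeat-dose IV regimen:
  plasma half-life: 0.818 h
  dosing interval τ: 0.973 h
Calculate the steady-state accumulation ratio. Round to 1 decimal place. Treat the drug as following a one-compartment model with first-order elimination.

1.8

k = ln2 / t½ = 0.693147 / 0.818 = 0.8474 h⁻¹
e^(−kτ) = e^(−0.8474 × 0.973) = 0.4384
Accumulation ratio R = 1 / (1 − e^(−kτ)) = 1 / (1 − 0.4384) = 1.781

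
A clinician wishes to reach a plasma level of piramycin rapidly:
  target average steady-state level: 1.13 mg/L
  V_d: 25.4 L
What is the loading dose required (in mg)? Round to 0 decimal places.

LD = Css × Vd = 1.13 × 25.4 = 28.70 mg

29 mg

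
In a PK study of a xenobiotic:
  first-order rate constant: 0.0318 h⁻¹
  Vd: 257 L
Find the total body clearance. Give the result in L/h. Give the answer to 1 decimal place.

8.2 L/h

CL = k × Vd = 0.0318 × 257 = 8.173 L/h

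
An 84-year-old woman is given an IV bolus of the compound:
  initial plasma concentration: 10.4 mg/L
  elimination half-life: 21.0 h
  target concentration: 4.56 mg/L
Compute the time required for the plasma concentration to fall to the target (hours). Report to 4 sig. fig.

24.98 h

k = ln2 / t½ = 0.693147 / 21.0 = 0.03301 h⁻¹
t = ln(C₀ / C) / k = ln(10.40 / 4.56) / 0.03301
  = ln(2.281) / 0.03301 = 0.8246 / 0.03301 = 24.98 h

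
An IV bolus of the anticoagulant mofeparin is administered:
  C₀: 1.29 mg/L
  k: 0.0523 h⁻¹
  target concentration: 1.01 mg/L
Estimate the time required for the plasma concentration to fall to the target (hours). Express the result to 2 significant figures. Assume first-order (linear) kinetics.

4.7 h

t = ln(C₀ / C) / k = ln(1.290 / 1.01) / 0.05230
  = ln(1.277) / 0.05230 = 0.2445 / 0.05230 = 4.675 h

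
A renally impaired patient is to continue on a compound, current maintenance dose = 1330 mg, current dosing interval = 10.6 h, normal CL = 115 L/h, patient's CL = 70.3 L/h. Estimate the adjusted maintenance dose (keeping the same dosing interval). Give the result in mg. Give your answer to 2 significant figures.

To keep the same average steady-state level, dosing rate must scale with clearance.
CL ratio = 70.3 / 115 = 0.6113
New dose (same interval) = 1330 × 0.6113 = 813.0 mg

810 mg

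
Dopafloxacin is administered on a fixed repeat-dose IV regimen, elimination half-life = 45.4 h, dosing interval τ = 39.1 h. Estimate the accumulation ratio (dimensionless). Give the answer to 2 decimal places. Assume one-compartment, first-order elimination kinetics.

2.22

k = ln2 / t½ = 0.693147 / 45.4 = 0.01527 h⁻¹
e^(−kτ) = e^(−0.01527 × 39.1) = 0.5504
Accumulation ratio R = 1 / (1 − e^(−kτ)) = 1 / (1 − 0.5504) = 2.224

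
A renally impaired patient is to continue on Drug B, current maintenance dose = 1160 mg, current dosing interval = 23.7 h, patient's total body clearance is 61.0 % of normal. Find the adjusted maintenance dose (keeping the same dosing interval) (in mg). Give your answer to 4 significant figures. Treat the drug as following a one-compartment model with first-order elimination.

707.6 mg

To keep the same average steady-state level, dosing rate must scale with clearance.
CL ratio = 61.0 / 100 = 0.6100
New dose (same interval) = 1160 × 0.6100 = 707.6 mg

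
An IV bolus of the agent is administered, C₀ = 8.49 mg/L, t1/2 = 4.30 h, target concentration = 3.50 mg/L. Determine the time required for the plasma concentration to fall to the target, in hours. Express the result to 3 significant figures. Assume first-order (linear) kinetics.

5.50 h

k = ln2 / t½ = 0.693147 / 4.30 = 0.1612 h⁻¹
t = ln(C₀ / C) / k = ln(8.490 / 3.50) / 0.1612
  = ln(2.426) / 0.1612 = 0.8862 / 0.1612 = 5.498 h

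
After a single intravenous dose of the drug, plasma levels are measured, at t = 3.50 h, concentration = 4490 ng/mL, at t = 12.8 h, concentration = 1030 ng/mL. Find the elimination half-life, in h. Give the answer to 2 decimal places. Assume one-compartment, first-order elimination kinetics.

4.38 h

k = ln(C₁/C₂) / (t₂ − t₁) = ln(4490/1030) / (12.8 − 3.50)
  = 1.472 / 9.300 = 0.1583 h⁻¹
t½ = ln2 / k = 0.693147 / 0.1583 = 4.379 h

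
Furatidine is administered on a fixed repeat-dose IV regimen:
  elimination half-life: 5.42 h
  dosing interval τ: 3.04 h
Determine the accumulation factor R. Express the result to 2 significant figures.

k = ln2 / t½ = 0.693147 / 5.42 = 0.1279 h⁻¹
e^(−kτ) = e^(−0.1279 × 3.04) = 0.6779
Accumulation ratio R = 1 / (1 − e^(−kτ)) = 1 / (1 − 0.6779) = 3.105

3.1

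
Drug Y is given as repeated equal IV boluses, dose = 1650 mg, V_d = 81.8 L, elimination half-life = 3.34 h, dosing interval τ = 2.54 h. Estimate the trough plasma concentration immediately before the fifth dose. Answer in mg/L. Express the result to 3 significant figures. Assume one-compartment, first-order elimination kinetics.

25.5 mg/L

C₀ per dose = Dose / Vd = 1650 / 81.8 = 20.17 mg/L
k = ln2 / t½ = 0.693147 / 3.34 = 0.2075 h⁻¹
Fraction remaining after one interval: r = e^(−kτ) = e^(−0.2075 × 2.54) = 0.5903
Before dose 5, 4 doses have been given (aged 1τ, 2τ, 3τ, 4τ).
C_trough = C₀ × (r + r² + … + r^4) = C₀ × r(1−r^4)/(1−r)
        = 20.17 × 0.5903 × (1 − 0.1214) / (1 − 0.5903) = 25.53 mg/L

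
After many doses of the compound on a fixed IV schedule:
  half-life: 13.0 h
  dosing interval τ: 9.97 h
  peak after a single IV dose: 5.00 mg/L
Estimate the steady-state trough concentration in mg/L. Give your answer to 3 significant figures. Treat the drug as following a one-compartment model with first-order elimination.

7.13 mg/L

k = ln2 / t½ = 0.693147 / 13.0 = 0.05332 h⁻¹
e^(−kτ) = e^(−0.05332 × 9.97) = 0.5877
Accumulation ratio R = 1 / (1 − e^(−kτ)) = 1 / (1 − 0.5877) = 2.425
Steady-state trough = C₀ × R × e^(−kτ) = 5.00 × 2.425 × 0.5877 = 7.126 mg/L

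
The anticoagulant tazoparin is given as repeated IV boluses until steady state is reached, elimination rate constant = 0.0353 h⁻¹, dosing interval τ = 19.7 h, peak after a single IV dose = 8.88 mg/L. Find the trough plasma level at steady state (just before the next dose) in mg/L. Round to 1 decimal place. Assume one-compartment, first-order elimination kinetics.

8.8 mg/L

e^(−kτ) = e^(−0.03530 × 19.7) = 0.4989
Accumulation ratio R = 1 / (1 − e^(−kτ)) = 1 / (1 − 0.4989) = 1.996
Steady-state trough = C₀ × R × e^(−kτ) = 8.88 × 1.996 × 0.4989 = 8.843 mg/L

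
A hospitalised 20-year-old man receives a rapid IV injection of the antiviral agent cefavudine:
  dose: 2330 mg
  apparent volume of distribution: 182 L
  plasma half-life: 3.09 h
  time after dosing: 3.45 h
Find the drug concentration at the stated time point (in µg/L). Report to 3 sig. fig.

C₀ = Dose / Vd = 2330 / 182 = 12.80 mg/L
k = ln2 / t½ = 0.693147 / 3.09 = 0.2243 h⁻¹
C = C₀ · e^(−k·t) = 12.80 × e^(−0.2243 × 3.45)
  = 12.80 × 0.4612 = 5.903 mg/L
Convert: 5.903 mg/L × 1000 = 5903 µg/L

5900 µg/L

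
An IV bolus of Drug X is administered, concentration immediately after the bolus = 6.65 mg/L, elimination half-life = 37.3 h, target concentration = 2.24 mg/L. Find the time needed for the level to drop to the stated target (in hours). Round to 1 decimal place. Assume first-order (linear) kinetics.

58.6 h

k = ln2 / t½ = 0.693147 / 37.3 = 0.01858 h⁻¹
t = ln(C₀ / C) / k = ln(6.650 / 2.24) / 0.01858
  = ln(2.969) / 0.01858 = 1.088 / 0.01858 = 58.56 h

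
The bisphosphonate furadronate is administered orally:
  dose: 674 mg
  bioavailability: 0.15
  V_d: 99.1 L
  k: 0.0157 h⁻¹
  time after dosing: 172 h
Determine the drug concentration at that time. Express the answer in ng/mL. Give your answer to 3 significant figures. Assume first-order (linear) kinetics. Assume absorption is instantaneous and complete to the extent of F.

Amount reaching circulation = F × Dose = 0.15 × 674.0 = 101.1 mg
C₀ = F·Dose / Vd = 101.1 / 99.1 = 1.020 mg/L
C = C₀ · e^(−k·t) = 1.020 × e^(−0.01570 × 172)
  = 1.020 × 0.06718 = 0.06852 mg/L
Convert: 0.06852 mg/L × 1000 = 68.52 ng/mL

68.5 ng/mL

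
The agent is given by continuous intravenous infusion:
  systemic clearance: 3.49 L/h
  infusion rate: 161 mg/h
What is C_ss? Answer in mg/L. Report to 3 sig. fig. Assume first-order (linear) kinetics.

At steady state Css = R₀ / CL = 161 / 3.490 = 46.13 mg/L

46.1 mg/L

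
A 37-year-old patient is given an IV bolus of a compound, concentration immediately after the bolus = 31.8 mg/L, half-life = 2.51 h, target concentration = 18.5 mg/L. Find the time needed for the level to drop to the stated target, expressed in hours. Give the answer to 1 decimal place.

k = ln2 / t½ = 0.693147 / 2.51 = 0.2762 h⁻¹
t = ln(C₀ / C) / k = ln(31.80 / 18.5) / 0.2762
  = ln(1.719) / 0.2762 = 0.5417 / 0.2762 = 1.961 h

2.0 h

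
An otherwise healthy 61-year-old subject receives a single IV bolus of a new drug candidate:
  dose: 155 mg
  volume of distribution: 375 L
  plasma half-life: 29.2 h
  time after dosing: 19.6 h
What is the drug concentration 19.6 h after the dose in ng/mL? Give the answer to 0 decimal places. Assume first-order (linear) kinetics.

260 ng/mL

C₀ = Dose / Vd = 155.0 / 375 = 0.4133 mg/L
k = ln2 / t½ = 0.693147 / 29.2 = 0.02374 h⁻¹
C = C₀ · e^(−k·t) = 0.4133 × e^(−0.02374 × 19.6)
  = 0.4133 × 0.6279 = 0.2595 mg/L
Convert: 0.2595 mg/L × 1000 = 259.5 ng/mL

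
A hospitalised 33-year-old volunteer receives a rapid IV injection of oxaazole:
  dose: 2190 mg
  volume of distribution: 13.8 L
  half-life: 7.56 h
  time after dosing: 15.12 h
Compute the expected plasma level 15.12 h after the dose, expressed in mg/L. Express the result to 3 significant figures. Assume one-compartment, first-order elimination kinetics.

39.7 mg/L

C₀ = Dose / Vd = 2190 / 13.8 = 158.7 mg/L
k = ln2 / t½ = 0.693147 / 7.56 = 0.09169 h⁻¹
t / t½ = 15.12 / 7.56 = 2 half-lives
C = C₀ × (1/2)^2 = 158.7 × 0.2500 = 39.68 mg/L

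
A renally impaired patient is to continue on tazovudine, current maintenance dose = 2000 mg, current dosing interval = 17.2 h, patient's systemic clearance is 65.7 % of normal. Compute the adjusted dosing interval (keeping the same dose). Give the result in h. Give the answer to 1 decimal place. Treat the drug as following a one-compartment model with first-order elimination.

26.2 h

To keep the same average steady-state level, dosing rate must scale with clearance.
CL ratio = 65.7 / 100 = 0.6570
New interval (same dose) = 17.2 / 0.6570 = 26.18 h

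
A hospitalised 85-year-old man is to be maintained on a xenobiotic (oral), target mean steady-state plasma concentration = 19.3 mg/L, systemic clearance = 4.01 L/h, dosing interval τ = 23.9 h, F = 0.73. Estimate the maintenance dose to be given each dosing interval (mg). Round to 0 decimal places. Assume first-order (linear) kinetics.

At steady state, F × (Dose/τ) = Css × CL.
Dose = Css × CL × τ / F = 19.3 × 4.010 × 23.9 / 0.73 = 2534 mg

2534 mg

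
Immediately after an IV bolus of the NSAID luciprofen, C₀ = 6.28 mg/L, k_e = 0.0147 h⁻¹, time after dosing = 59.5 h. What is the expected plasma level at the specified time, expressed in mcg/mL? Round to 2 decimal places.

2.62 mcg/mL

C = C₀ · e^(−k·t) = 6.280 × e^(−0.01470 × 59.5)
  = 6.280 × 0.4170 = 2.619 mg/L
(2.619 mg/L = 2.619 mcg/mL)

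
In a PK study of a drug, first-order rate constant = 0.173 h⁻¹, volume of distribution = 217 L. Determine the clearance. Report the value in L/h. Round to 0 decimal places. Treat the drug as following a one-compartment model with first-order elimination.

38 L/h

CL = k × Vd = 0.173 × 217 = 37.54 L/h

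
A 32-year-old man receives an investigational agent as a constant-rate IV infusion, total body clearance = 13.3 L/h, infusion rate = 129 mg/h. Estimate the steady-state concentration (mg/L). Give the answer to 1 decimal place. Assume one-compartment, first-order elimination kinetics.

9.7 mg/L

At steady state Css = R₀ / CL = 129 / 13.30 = 9.699 mg/L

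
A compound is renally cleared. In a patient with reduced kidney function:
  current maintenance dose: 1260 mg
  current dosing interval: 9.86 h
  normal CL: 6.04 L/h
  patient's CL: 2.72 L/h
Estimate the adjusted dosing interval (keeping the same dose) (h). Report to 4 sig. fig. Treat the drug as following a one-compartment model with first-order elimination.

To keep the same average steady-state level, dosing rate must scale with clearance.
CL ratio = 2.72 / 6.04 = 0.4503
New interval (same dose) = 9.86 / 0.4503 = 21.90 h

21.90 h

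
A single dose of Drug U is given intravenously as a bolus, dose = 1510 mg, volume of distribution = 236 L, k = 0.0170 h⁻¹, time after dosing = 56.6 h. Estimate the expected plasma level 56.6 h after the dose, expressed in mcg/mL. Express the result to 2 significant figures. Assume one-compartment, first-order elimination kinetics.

2.4 mcg/mL

C₀ = Dose / Vd = 1510 / 236 = 6.398 mg/L
C = C₀ · e^(−k·t) = 6.398 × e^(−0.01700 × 56.6)
  = 6.398 × 0.3821 = 2.445 mg/L
(2.445 mg/L = 2.445 mcg/mL)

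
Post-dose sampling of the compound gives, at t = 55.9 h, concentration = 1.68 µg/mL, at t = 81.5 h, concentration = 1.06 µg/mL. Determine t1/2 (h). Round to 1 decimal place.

38.5 h

k = ln(C₁/C₂) / (t₂ − t₁) = ln(1.68/1.06) / (81.5 − 55.9)
  = 0.4605 / 25.60 = 0.01799 h⁻¹
t½ = ln2 / k = 0.693147 / 0.01799 = 38.53 h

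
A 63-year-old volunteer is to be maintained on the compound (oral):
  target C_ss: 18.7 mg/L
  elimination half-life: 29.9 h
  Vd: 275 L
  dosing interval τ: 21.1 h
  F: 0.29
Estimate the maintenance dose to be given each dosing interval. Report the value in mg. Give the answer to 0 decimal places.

k = ln2 / t½ = 0.693147 / 29.9 = 0.02318 h⁻¹
CL = k × Vd = 0.02318 × 275 = 6.375 L/h
At steady state, F × (Dose/τ) = Css × CL.
Dose = Css × CL × τ / F = 18.7 × 6.375 × 21.1 / 0.29 = 8674 mg

8674 mg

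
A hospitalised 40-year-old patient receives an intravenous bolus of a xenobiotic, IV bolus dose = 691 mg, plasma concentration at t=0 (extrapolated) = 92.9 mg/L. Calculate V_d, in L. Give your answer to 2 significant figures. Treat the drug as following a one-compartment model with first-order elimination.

7.4 L

Vd = Dose / C₀ = 691.0 / 92.9 = 7.438 L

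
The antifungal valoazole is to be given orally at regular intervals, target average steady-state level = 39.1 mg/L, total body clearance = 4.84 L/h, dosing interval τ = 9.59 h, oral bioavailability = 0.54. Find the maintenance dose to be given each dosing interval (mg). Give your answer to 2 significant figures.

3400 mg

At steady state, F × (Dose/τ) = Css × CL.
Dose = Css × CL × τ / F = 39.1 × 4.840 × 9.59 / 0.54 = 3361 mg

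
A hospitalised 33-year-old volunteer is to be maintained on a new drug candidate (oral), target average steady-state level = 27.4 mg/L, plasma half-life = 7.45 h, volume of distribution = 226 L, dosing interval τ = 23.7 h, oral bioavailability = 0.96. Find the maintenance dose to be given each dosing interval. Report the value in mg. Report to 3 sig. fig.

k = ln2 / t½ = 0.693147 / 7.45 = 0.09304 h⁻¹
CL = k × Vd = 0.09304 × 226 = 21.03 L/h
At steady state, F × (Dose/τ) = Css × CL.
Dose = Css × CL × τ / F = 27.4 × 21.03 × 23.7 / 0.96 = 14230 mg

14200 mg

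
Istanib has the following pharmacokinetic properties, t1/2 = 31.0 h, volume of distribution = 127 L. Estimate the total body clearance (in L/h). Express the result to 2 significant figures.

2.8 L/h

k = ln2 / t½ = 0.693147 / 31.0 = 0.02236 h⁻¹
CL = k × Vd = 0.02236 × 127 = 2.840 L/h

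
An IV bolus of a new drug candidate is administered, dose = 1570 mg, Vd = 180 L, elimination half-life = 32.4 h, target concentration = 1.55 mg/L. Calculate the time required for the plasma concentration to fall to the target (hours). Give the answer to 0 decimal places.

C₀ = Dose / Vd = 1570 / 180 = 8.722 mg/L
k = ln2 / t½ = 0.693147 / 32.4 = 0.02139 h⁻¹
t = ln(C₀ / C) / k = ln(8.722 / 1.55) / 0.02139
  = ln(5.627) / 0.02139 = 1.728 / 0.02139 = 80.79 h

81 h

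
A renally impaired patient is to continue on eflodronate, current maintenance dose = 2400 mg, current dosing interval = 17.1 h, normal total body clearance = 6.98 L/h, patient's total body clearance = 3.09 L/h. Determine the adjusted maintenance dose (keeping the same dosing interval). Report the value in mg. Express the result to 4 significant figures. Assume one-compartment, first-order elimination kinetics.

To keep the same average steady-state level, dosing rate must scale with clearance.
CL ratio = 3.09 / 6.98 = 0.4427
New dose (same interval) = 2400 × 0.4427 = 1062 mg

1062 mg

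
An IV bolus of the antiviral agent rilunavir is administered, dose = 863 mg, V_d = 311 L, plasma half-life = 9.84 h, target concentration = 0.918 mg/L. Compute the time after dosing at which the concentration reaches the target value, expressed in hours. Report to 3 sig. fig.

C₀ = Dose / Vd = 863.0 / 311 = 2.775 mg/L
k = ln2 / t½ = 0.693147 / 9.84 = 0.07044 h⁻¹
t = ln(C₀ / C) / k = ln(2.775 / 0.918) / 0.07044
  = ln(3.023) / 0.07044 = 1.106 / 0.07044 = 15.70 h

15.7 h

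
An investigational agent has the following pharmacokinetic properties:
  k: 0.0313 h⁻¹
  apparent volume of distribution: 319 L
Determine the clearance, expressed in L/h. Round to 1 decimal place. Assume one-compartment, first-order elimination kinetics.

CL = k × Vd = 0.0313 × 319 = 9.985 L/h

10.0 L/h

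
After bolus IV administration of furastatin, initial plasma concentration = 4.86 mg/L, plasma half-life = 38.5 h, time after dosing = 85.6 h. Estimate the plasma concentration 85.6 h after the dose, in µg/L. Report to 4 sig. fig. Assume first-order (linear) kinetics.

1041 µg/L

k = ln2 / t½ = 0.693147 / 38.5 = 0.01800 h⁻¹
C = C₀ · e^(−k·t) = 4.860 × e^(−0.01800 × 85.6)
  = 4.860 × 0.2142 = 1.041 mg/L
Convert: 1.041 mg/L × 1000 = 1041 µg/L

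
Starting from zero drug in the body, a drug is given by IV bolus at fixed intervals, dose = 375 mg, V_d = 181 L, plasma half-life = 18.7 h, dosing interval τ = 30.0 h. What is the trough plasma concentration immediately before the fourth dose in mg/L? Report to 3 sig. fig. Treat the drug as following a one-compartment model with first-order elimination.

0.979 mg/L

C₀ per dose = Dose / Vd = 375 / 181 = 2.072 mg/L
k = ln2 / t½ = 0.693147 / 18.7 = 0.03707 h⁻¹
Fraction remaining after one interval: r = e^(−kτ) = e^(−0.03707 × 30.0) = 0.3289
Before dose 4, 3 doses have been given (aged 1τ, 2τ, 3τ).
C_trough = C₀ × (r + r² + … + r^3) = C₀ × r(1−r^3)/(1−r)
        = 2.072 × 0.3289 × (1 − 0.03558) / (1 − 0.3289) = 0.9793 mg/L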